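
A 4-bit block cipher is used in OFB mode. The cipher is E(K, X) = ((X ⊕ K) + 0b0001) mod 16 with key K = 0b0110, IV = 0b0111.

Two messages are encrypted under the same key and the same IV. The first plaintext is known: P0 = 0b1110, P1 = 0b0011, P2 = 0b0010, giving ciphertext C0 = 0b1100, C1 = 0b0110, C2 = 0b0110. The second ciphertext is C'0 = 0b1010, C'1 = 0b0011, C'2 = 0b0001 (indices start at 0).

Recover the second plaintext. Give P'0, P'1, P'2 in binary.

P'0 = 0b1000, P'1 = 0b0110, P'2 = 0b0101

In OFB with a reused IV, both messages share the same keystream S_i, so C_i ⊕ C'_i = P_i ⊕ P'_i and thus P'_i = P_i ⊕ C_i ⊕ C'_i.
P'0: 0b1110 ⊕ 0b1100 ⊕ 0b1010 = 0b1000.
P'1: 0b0011 ⊕ 0b0110 ⊕ 0b0011 = 0b0110.
P'2: 0b0010 ⊕ 0b0110 ⊕ 0b0001 = 0b0101.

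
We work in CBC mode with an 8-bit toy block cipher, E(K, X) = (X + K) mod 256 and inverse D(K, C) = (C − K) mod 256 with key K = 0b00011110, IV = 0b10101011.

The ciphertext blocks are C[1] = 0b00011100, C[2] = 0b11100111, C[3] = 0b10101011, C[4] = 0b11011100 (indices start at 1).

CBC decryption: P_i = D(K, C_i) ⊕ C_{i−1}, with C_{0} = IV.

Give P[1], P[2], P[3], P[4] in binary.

P[1] = 0b01010101, P[2] = 0b11010101, P[3] = 0b01101010, P[4] = 0b00010101

P[1]: D(K, 0b00011100) = 0b11111110; 0b11111110 ⊕ 0b10101011 = 0b01010101.
P[2]: D(K, 0b11100111) = 0b11001001; 0b11001001 ⊕ 0b00011100 = 0b11010101.
P[3]: D(K, 0b10101011) = 0b10001101; 0b10001101 ⊕ 0b11100111 = 0b01101010.
P[4]: D(K, 0b11011100) = 0b10111110; 0b10111110 ⊕ 0b10101011 = 0b00010101.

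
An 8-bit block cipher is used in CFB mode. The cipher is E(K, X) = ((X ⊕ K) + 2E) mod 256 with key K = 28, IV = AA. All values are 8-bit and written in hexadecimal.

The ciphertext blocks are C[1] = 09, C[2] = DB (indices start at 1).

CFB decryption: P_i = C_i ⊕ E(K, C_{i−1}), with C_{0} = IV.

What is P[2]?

P[2]: E(K, 09) = 4F; DB ⊕ 4F = 94.

P[2] = 94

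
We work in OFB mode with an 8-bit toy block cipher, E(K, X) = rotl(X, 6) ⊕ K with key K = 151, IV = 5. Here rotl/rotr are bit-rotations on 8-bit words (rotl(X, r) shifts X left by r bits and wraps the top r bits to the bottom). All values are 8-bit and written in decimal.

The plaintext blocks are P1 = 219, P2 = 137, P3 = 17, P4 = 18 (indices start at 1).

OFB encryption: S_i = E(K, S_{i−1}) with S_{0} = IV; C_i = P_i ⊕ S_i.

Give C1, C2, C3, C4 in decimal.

C1 = 13, C2 = 171, C3 = 14, C4 = 66

C1: S = E(K, 5) = 214; 219 ⊕ 214 = 13.
C2: S = E(K, 214) = 34; 137 ⊕ 34 = 171.
C3: S = E(K, 34) = 31; 17 ⊕ 31 = 14.
C4: S = E(K, 31) = 80; 18 ⊕ 80 = 66.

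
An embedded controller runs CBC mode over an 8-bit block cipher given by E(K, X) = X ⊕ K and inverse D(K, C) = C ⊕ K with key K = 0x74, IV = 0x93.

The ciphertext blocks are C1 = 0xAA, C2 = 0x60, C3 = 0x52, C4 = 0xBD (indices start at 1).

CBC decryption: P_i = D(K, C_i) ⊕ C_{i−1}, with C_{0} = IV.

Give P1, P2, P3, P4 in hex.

P1 = 0x4D, P2 = 0xBE, P3 = 0x46, P4 = 0x9B

P1: D(K, 0xAA) = 0xDE; 0xDE ⊕ 0x93 = 0x4D.
P2: D(K, 0x60) = 0x14; 0x14 ⊕ 0xAA = 0xBE.
P3: D(K, 0x52) = 0x26; 0x26 ⊕ 0x60 = 0x46.
P4: D(K, 0xBD) = 0xC9; 0xC9 ⊕ 0x52 = 0x9B.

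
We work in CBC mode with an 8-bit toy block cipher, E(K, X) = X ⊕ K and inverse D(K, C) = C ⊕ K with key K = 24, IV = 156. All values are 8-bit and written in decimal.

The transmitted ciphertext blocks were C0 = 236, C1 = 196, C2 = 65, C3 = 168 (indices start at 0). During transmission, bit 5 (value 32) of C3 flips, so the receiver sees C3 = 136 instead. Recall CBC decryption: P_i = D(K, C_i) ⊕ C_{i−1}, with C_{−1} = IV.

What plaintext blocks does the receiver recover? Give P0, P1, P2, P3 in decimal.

P0 = 104, P1 = 48, P2 = 157, P3 = 209

Only C3 changed, to 136. In CBC, a change in C_i garbles P_i and flips the same bit in P_{i+1}. Decrypting the received ciphertext:
P0: D(K, 236) = 244; 244 ⊕ 156 = 104.
P1: D(K, 196) = 220; 220 ⊕ 236 = 48.
P2: D(K, 65) = 89; 89 ⊕ 196 = 157.
P3: D(K, 136) = 144; 144 ⊕ 65 = 209.
Blocks that differ from the original plaintext: P3.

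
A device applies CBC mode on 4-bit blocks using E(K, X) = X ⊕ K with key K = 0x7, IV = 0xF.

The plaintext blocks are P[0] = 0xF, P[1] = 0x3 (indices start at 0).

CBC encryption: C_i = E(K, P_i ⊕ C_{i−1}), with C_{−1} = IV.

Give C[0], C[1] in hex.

C[0] = 0x7, C[1] = 0x3

C[0]: P[0] ⊕ 0xF = 0x0; E(K, 0x0) = 0x7.
C[1]: P[1] ⊕ 0x7 = 0x4; E(K, 0x4) = 0x3.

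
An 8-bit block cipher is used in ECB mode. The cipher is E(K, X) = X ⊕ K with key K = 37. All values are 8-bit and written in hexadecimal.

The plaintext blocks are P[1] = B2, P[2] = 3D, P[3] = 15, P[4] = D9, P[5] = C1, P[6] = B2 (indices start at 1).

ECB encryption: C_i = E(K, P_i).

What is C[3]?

C[3] = 22

C[3]: E(K, 15) = 22.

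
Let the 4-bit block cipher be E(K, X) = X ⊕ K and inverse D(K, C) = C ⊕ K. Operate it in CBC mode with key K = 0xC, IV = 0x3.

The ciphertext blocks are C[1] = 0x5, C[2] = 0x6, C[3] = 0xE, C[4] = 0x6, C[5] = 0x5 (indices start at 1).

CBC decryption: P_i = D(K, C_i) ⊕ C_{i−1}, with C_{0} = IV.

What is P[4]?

P[4]: D(K, 0x6) = 0xA; 0xA ⊕ 0xE = 0x4.

P[4] = 0x4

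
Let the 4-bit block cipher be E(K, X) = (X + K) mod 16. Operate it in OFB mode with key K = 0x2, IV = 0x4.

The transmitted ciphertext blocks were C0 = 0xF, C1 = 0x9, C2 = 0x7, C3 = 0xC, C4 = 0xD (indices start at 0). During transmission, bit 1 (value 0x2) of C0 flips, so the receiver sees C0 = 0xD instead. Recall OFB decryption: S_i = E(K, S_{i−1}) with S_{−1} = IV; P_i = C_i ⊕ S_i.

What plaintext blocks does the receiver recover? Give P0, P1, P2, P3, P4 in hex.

P0 = 0xB, P1 = 0x1, P2 = 0xD, P3 = 0x0, P4 = 0x3

Only C0 changed, to 0xD. In OFB, a change in C_i flips the same bit in P_i only; the keystream is unaffected. Decrypting the received ciphertext:
P0: S = E(K, 0x4) = 0x6; 0xD ⊕ 0x6 = 0xB.
P1: S = E(K, 0x6) = 0x8; 0x9 ⊕ 0x8 = 0x1.
P2: S = E(K, 0x8) = 0xA; 0x7 ⊕ 0xA = 0xD.
P3: S = E(K, 0xA) = 0xC; 0xC ⊕ 0xC = 0x0.
P4: S = E(K, 0xC) = 0xE; 0xD ⊕ 0xE = 0x3.
Blocks that differ from the original plaintext: P0.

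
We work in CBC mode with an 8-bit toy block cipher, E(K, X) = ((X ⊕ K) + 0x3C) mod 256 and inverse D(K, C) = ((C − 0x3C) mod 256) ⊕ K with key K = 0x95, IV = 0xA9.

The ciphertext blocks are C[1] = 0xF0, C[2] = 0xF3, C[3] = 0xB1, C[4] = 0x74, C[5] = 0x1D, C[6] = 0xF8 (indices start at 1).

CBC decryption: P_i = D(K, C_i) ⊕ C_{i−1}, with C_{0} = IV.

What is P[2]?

P[2] = 0xD2

P[2]: D(K, 0xF3) = 0x22; 0x22 ⊕ 0xF0 = 0xD2.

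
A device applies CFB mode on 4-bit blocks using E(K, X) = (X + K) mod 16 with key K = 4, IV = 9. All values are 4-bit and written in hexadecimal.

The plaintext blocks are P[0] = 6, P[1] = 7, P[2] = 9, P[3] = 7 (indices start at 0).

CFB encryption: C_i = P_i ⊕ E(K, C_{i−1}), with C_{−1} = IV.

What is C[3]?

C[3] = E

C[0]: E(K, 9) = D; 6 ⊕ D = B.
C[1]: E(K, B) = F; 7 ⊕ F = 8.
C[2]: E(K, 8) = C; 9 ⊕ C = 5.
C[3]: E(K, 5) = 9; 7 ⊕ 9 = E.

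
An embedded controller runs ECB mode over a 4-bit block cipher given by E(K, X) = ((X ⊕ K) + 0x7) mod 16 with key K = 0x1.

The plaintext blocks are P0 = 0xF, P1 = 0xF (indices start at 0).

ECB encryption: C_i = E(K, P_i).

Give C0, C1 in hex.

C0 = 0x5, C1 = 0x5

C0: E(K, 0xF) = 0x5.
C1: E(K, 0xF) = 0x5.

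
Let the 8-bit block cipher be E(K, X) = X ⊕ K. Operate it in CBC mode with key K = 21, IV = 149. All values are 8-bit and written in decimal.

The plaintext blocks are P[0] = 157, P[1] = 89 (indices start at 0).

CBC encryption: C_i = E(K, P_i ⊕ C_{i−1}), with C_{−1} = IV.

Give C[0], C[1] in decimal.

C[0] = 29, C[1] = 81

C[0]: P[0] ⊕ 149 = 8; E(K, 8) = 29.
C[1]: P[1] ⊕ 29 = 68; E(K, 68) = 81.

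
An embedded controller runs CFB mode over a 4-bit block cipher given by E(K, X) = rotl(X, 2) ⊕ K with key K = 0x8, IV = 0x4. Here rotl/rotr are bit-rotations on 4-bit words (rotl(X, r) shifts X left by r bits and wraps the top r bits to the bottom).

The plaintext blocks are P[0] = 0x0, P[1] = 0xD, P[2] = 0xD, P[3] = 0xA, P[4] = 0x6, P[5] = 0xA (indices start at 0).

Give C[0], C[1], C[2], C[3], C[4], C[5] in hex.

C[0] = 0x9, C[1] = 0x3, C[2] = 0x9, C[3] = 0x4, C[4] = 0xF, C[5] = 0xD

CFB encryption: C_i = P_i ⊕ E(K, C_{i−1}), with C_{−1} = IV.
C[0]: E(K, 0x4) = 0x9; 0x0 ⊕ 0x9 = 0x9.
C[1]: E(K, 0x9) = 0xE; 0xD ⊕ 0xE = 0x3.
C[2]: E(K, 0x3) = 0x4; 0xD ⊕ 0x4 = 0x9.
C[3]: E(K, 0x9) = 0xE; 0xA ⊕ 0xE = 0x4.
C[4]: E(K, 0x4) = 0x9; 0x6 ⊕ 0x9 = 0xF.
C[5]: E(K, 0xF) = 0x7; 0xA ⊕ 0x7 = 0xD.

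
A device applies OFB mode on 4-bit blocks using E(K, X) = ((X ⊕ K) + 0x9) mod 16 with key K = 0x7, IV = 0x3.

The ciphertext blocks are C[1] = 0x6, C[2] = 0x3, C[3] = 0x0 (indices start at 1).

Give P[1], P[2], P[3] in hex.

P[1] = 0xB, P[2] = 0x0, P[3] = 0xD

OFB decryption: S_i = E(K, S_{i−1}) with S_{0} = IV; P_i = C_i ⊕ S_i.
P[1]: S = E(K, 0x3) = 0xD; 0x6 ⊕ 0xD = 0xB.
P[2]: S = E(K, 0xD) = 0x3; 0x3 ⊕ 0x3 = 0x0.
P[3]: S = E(K, 0x3) = 0xD; 0x0 ⊕ 0xD = 0xD.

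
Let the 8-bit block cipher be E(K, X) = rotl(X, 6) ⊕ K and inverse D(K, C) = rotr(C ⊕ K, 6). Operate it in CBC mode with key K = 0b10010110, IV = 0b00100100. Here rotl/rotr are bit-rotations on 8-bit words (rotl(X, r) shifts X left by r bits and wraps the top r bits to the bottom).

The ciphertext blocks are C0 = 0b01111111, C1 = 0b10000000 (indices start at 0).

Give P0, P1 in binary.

P0 = 0b10000011, P1 = 0b00100111

CBC decryption: P_i = D(K, C_i) ⊕ C_{i−1}, with C_{−1} = IV.
P0: D(K, 0b01111111) = 0b10100111; 0b10100111 ⊕ 0b00100100 = 0b10000011.
P1: D(K, 0b10000000) = 0b01011000; 0b01011000 ⊕ 0b01111111 = 0b00100111.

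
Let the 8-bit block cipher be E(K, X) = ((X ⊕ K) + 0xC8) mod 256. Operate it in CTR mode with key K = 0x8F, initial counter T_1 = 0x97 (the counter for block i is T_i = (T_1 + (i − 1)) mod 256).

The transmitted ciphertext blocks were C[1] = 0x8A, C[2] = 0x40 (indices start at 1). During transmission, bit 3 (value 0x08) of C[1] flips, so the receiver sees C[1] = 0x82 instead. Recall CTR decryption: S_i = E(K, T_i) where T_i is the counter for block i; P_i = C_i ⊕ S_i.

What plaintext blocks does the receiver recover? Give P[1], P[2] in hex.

Only C[1] changed, to 0x82. In CTR, a change in C_i flips the same bit in P_i only; the keystream is unaffected. Decrypting the received ciphertext:
P[1]: T = 0x97, S = E(K, T) = 0xE0; 0x82 ⊕ 0xE0 = 0x62.
P[2]: T = 0x98, S = E(K, T) = 0xDF; 0x40 ⊕ 0xDF = 0x9F.
Blocks that differ from the original plaintext: P[1].

P[1] = 0x62, P[2] = 0x9F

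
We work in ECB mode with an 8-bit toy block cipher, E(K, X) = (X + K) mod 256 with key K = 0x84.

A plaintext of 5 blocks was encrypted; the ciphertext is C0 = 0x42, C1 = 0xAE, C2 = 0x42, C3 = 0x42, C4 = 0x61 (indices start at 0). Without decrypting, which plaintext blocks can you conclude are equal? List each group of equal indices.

ECB encrypts each block independently with the same key, so equal ciphertext blocks imply equal plaintext blocks.
C0 = C2 = C3 = 0x42, so P0 = P2 = P3.

P0 = P2 = P3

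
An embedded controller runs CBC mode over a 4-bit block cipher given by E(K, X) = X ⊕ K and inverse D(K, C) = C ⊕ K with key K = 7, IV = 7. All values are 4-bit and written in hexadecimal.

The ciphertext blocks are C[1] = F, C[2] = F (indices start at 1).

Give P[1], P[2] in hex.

CBC decryption: P_i = D(K, C_i) ⊕ C_{i−1}, with C_{0} = IV.
P[1]: D(K, F) = 8; 8 ⊕ 7 = F.
P[2]: D(K, F) = 8; 8 ⊕ F = 7.

P[1] = F, P[2] = 7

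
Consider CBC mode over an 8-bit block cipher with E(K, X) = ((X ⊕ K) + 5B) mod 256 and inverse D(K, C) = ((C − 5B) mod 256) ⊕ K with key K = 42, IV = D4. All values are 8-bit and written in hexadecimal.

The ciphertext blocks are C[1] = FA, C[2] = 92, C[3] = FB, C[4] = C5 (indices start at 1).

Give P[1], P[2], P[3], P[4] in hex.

CBC decryption: P_i = D(K, C_i) ⊕ C_{i−1}, with C_{0} = IV.
P[1]: D(K, FA) = DD; DD ⊕ D4 = 09.
P[2]: D(K, 92) = 75; 75 ⊕ FA = 8F.
P[3]: D(K, FB) = E2; E2 ⊕ 92 = 70.
P[4]: D(K, C5) = 28; 28 ⊕ FB = D3.

P[1] = 09, P[2] = 8F, P[3] = 70, P[4] = D3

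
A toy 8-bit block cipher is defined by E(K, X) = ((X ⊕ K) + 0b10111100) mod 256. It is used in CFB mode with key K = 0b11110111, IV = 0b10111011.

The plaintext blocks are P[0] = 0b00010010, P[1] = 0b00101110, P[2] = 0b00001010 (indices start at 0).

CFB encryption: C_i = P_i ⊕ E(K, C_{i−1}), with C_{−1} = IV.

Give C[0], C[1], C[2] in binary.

C[0]: E(K, 0b10111011) = 0b00001000; 0b00010010 ⊕ 0b00001000 = 0b00011010.
C[1]: E(K, 0b00011010) = 0b10101001; 0b00101110 ⊕ 0b10101001 = 0b10000111.
C[2]: E(K, 0b10000111) = 0b00101100; 0b00001010 ⊕ 0b00101100 = 0b00100110.

C[0] = 0b00011010, C[1] = 0b10000111, C[2] = 0b00100110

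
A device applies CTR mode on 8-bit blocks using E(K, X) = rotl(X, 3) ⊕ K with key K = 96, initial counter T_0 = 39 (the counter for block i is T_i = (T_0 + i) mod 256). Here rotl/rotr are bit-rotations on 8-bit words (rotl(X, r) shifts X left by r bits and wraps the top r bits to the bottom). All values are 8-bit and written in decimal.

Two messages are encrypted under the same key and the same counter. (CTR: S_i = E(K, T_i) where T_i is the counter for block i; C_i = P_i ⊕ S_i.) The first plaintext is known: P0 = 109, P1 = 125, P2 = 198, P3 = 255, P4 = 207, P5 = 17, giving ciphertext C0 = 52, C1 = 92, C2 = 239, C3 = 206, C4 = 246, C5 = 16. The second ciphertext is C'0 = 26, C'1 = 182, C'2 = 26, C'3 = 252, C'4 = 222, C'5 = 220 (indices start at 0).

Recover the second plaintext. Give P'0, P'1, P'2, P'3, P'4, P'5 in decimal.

In CTR with a reused counter, both messages share the same keystream S_i, so C_i ⊕ C'_i = P_i ⊕ P'_i and thus P'_i = P_i ⊕ C_i ⊕ C'_i.
P'0: 109 ⊕ 52 ⊕ 26 = 67.
P'1: 125 ⊕ 92 ⊕ 182 = 151.
P'2: 198 ⊕ 239 ⊕ 26 = 51.
P'3: 255 ⊕ 206 ⊕ 252 = 205.
P'4: 207 ⊕ 246 ⊕ 222 = 231.
P'5: 17 ⊕ 16 ⊕ 220 = 221.

P'0 = 67, P'1 = 151, P'2 = 51, P'3 = 205, P'4 = 231, P'5 = 221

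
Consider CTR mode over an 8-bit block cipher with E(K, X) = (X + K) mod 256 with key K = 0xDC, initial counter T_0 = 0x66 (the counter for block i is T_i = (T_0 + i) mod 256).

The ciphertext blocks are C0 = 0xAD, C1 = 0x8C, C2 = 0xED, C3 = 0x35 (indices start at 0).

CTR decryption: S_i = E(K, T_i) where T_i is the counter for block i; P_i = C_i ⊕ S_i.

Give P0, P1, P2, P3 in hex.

P0: T = 0x66, S = E(K, T) = 0x42; 0xAD ⊕ 0x42 = 0xEF.
P1: T = 0x67, S = E(K, T) = 0x43; 0x8C ⊕ 0x43 = 0xCF.
P2: T = 0x68, S = E(K, T) = 0x44; 0xED ⊕ 0x44 = 0xA9.
P3: T = 0x69, S = E(K, T) = 0x45; 0x35 ⊕ 0x45 = 0x70.

P0 = 0xEF, P1 = 0xCF, P2 = 0xA9, P3 = 0x70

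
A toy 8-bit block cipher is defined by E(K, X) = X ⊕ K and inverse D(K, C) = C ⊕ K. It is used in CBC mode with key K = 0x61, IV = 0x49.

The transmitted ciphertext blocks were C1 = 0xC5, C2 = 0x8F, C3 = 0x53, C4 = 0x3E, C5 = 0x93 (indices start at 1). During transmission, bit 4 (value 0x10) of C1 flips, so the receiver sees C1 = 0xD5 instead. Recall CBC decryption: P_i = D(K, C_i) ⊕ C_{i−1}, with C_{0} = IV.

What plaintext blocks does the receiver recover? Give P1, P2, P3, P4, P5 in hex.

Only C1 changed, to 0xD5. In CBC, a change in C_i garbles P_i and flips the same bit in P_{i+1}. Decrypting the received ciphertext:
P1: D(K, 0xD5) = 0xB4; 0xB4 ⊕ 0x49 = 0xFD.
P2: D(K, 0x8F) = 0xEE; 0xEE ⊕ 0xD5 = 0x3B.
P3: D(K, 0x53) = 0x32; 0x32 ⊕ 0x8F = 0xBD.
P4: D(K, 0x3E) = 0x5F; 0x5F ⊕ 0x53 = 0x0C.
P5: D(K, 0x93) = 0xF2; 0xF2 ⊕ 0x3E = 0xCC.
Blocks that differ from the original plaintext: P1, P2.

P1 = 0xFD, P2 = 0x3B, P3 = 0xBD, P4 = 0x0C, P5 = 0xCC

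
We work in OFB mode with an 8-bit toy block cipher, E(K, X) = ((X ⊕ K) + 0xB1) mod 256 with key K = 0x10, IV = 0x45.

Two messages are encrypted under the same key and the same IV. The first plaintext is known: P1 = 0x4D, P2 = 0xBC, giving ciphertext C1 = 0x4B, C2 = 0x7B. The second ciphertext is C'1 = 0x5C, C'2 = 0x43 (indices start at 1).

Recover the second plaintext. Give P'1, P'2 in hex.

In OFB with a reused IV, both messages share the same keystream S_i, so C_i ⊕ C'_i = P_i ⊕ P'_i and thus P'_i = P_i ⊕ C_i ⊕ C'_i.
P'1: 0x4D ⊕ 0x4B ⊕ 0x5C = 0x5A.
P'2: 0xBC ⊕ 0x7B ⊕ 0x43 = 0x84.

P'1 = 0x5A, P'2 = 0x84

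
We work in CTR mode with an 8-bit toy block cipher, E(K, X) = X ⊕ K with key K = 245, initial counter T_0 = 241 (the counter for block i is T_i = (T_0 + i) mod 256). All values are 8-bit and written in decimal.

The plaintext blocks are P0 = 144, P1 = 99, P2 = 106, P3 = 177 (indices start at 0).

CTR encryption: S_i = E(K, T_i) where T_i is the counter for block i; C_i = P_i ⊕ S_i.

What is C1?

C1 = 100

C0: T = 241, S = E(K, T) = 4; 144 ⊕ 4 = 148.
C1: T = 242, S = E(K, T) = 7; 99 ⊕ 7 = 100.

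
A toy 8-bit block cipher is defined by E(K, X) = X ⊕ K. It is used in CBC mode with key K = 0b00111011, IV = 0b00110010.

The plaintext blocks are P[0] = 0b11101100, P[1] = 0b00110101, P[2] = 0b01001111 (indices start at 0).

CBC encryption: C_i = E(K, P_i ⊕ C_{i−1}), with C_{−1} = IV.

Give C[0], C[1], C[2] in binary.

C[0] = 0b11100101, C[1] = 0b11101011, C[2] = 0b10011111

C[0]: P[0] ⊕ 0b00110010 = 0b11011110; E(K, 0b11011110) = 0b11100101.
C[1]: P[1] ⊕ 0b11100101 = 0b11010000; E(K, 0b11010000) = 0b11101011.
C[2]: P[2] ⊕ 0b11101011 = 0b10100100; E(K, 0b10100100) = 0b10011111.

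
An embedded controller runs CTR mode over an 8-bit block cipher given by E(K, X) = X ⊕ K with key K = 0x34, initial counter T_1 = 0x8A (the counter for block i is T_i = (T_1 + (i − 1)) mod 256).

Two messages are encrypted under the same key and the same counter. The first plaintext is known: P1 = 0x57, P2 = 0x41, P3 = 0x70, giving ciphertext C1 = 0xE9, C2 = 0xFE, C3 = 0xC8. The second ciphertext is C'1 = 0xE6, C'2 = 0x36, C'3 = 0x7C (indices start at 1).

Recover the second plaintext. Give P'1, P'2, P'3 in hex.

P'1 = 0x58, P'2 = 0x89, P'3 = 0xC4

In CTR with a reused counter, both messages share the same keystream S_i, so C_i ⊕ C'_i = P_i ⊕ P'_i and thus P'_i = P_i ⊕ C_i ⊕ C'_i.
P'1: 0x57 ⊕ 0xE9 ⊕ 0xE6 = 0x58.
P'2: 0x41 ⊕ 0xFE ⊕ 0x36 = 0x89.
P'3: 0x70 ⊕ 0xC8 ⊕ 0x7C = 0xC4.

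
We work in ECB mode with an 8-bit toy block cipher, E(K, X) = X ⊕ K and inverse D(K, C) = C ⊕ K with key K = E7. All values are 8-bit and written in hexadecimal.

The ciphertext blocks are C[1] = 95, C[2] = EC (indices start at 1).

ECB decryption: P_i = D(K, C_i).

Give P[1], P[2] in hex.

P[1]: D(K, 95) = 72.
P[2]: D(K, EC) = 0B.

P[1] = 72, P[2] = 0B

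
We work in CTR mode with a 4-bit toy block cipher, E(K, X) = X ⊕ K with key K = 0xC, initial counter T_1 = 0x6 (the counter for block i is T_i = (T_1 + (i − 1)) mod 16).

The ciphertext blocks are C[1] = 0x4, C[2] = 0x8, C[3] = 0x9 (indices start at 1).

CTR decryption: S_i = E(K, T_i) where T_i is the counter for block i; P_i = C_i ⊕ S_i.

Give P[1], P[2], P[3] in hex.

P[1]: T = 0x6, S = E(K, T) = 0xA; 0x4 ⊕ 0xA = 0xE.
P[2]: T = 0x7, S = E(K, T) = 0xB; 0x8 ⊕ 0xB = 0x3.
P[3]: T = 0x8, S = E(K, T) = 0x4; 0x9 ⊕ 0x4 = 0xD.

P[1] = 0xE, P[2] = 0x3, P[3] = 0xD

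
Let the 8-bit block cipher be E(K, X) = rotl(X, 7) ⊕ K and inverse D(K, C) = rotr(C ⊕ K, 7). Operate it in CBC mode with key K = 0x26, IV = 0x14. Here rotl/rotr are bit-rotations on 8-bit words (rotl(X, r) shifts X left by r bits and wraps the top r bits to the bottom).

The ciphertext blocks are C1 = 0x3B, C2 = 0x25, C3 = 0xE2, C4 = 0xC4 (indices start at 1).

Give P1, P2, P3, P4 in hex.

CBC decryption: P_i = D(K, C_i) ⊕ C_{i−1}, with C_{0} = IV.
P1: D(K, 0x3B) = 0x3A; 0x3A ⊕ 0x14 = 0x2E.
P2: D(K, 0x25) = 0x06; 0x06 ⊕ 0x3B = 0x3D.
P3: D(K, 0xE2) = 0x89; 0x89 ⊕ 0x25 = 0xAC.
P4: D(K, 0xC4) = 0xC5; 0xC5 ⊕ 0xE2 = 0x27.

P1 = 0x2E, P2 = 0x3D, P3 = 0xAC, P4 = 0x27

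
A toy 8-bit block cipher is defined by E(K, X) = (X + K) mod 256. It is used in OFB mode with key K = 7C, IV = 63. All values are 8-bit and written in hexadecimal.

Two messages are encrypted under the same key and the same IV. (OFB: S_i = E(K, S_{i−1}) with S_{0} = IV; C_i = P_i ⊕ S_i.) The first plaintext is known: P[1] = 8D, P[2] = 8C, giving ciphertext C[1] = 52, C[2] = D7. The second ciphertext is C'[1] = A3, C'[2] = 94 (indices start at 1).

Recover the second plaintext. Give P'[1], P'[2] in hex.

In OFB with a reused IV, both messages share the same keystream S_i, so C_i ⊕ C'_i = P_i ⊕ P'_i and thus P'_i = P_i ⊕ C_i ⊕ C'_i.
P'[1]: 8D ⊕ 52 ⊕ A3 = 7C.
P'[2]: 8C ⊕ D7 ⊕ 94 = CF.

P'[1] = 7C, P'[2] = CF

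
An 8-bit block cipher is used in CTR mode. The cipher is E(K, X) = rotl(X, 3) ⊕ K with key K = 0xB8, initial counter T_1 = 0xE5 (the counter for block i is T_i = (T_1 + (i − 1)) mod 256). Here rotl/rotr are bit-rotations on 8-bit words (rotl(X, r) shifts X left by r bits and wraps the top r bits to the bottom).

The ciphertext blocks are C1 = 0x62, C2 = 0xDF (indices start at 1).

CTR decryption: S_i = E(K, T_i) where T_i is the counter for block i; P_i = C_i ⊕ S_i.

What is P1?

P1: T = 0xE5, S = E(K, T) = 0x97; 0x62 ⊕ 0x97 = 0xF5.

P1 = 0xF5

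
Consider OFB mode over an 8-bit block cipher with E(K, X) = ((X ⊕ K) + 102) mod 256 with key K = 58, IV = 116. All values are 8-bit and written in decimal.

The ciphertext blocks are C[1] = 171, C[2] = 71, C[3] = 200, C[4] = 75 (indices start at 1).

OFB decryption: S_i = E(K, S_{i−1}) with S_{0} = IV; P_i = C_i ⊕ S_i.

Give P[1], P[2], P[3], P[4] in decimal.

P[1]: S = E(K, 116) = 180; 171 ⊕ 180 = 31.
P[2]: S = E(K, 180) = 244; 71 ⊕ 244 = 179.
P[3]: S = E(K, 244) = 52; 200 ⊕ 52 = 252.
P[4]: S = E(K, 52) = 116; 75 ⊕ 116 = 63.

P[1] = 31, P[2] = 179, P[3] = 252, P[4] = 63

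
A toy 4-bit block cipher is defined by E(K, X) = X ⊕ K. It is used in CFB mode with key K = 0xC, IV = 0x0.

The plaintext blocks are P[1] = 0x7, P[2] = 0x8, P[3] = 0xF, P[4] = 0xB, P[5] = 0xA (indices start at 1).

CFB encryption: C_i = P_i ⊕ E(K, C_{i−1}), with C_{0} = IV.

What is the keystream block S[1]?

0xC

C[1]: E(K, 0x0) = 0xC; 0x7 ⊕ 0xC = 0xB.
So S[1] = 0xC.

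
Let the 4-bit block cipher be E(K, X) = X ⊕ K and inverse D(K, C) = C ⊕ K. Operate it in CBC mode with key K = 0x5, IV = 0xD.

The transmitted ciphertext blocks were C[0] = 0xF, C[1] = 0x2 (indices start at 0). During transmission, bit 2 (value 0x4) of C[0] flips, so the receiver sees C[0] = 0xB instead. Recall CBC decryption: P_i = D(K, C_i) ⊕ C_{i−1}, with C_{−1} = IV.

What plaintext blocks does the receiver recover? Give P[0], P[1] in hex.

Only C[0] changed, to 0xB. In CBC, a change in C_i garbles P_i and flips the same bit in P_{i+1}. Decrypting the received ciphertext:
P[0]: D(K, 0xB) = 0xE; 0xE ⊕ 0xD = 0x3.
P[1]: D(K, 0x2) = 0x7; 0x7 ⊕ 0xB = 0xC.
Blocks that differ from the original plaintext: P[0], P[1].

P[0] = 0x3, P[1] = 0xC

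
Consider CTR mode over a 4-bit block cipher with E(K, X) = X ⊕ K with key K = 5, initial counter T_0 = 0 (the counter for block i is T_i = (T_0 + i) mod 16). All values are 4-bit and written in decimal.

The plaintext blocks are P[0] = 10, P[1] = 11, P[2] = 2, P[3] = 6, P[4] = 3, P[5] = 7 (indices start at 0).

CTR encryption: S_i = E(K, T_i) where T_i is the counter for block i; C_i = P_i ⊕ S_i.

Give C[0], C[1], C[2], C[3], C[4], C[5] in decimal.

C[0] = 15, C[1] = 15, C[2] = 5, C[3] = 0, C[4] = 2, C[5] = 7

C[0]: T = 0, S = E(K, T) = 5; 10 ⊕ 5 = 15.
C[1]: T = 1, S = E(K, T) = 4; 11 ⊕ 4 = 15.
C[2]: T = 2, S = E(K, T) = 7; 2 ⊕ 7 = 5.
C[3]: T = 3, S = E(K, T) = 6; 6 ⊕ 6 = 0.
C[4]: T = 4, S = E(K, T) = 1; 3 ⊕ 1 = 2.
C[5]: T = 5, S = E(K, T) = 0; 7 ⊕ 0 = 7.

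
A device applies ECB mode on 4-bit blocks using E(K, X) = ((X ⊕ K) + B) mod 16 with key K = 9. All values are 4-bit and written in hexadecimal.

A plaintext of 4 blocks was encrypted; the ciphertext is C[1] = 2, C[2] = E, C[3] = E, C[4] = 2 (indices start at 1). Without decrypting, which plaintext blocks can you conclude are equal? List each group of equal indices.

P[1] = P[4]; P[2] = P[3]

ECB encrypts each block independently with the same key, so equal ciphertext blocks imply equal plaintext blocks.
C[1] = C[4] = 2, so P[1] = P[4].
C[2] = C[3] = E, so P[2] = P[3].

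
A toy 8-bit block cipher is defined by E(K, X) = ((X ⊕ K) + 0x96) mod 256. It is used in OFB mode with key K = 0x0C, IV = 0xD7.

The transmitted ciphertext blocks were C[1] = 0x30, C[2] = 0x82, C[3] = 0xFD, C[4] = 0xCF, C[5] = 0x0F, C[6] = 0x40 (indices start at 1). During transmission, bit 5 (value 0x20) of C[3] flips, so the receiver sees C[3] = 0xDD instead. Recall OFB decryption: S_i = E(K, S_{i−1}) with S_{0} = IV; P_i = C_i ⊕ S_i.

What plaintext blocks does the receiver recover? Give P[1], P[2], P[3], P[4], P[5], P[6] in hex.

Only C[3] changed, to 0xDD. In OFB, a change in C_i flips the same bit in P_i only; the keystream is unaffected. Decrypting the received ciphertext:
P[1]: S = E(K, 0xD7) = 0x71; 0x30 ⊕ 0x71 = 0x41.
P[2]: S = E(K, 0x71) = 0x13; 0x82 ⊕ 0x13 = 0x91.
P[3]: S = E(K, 0x13) = 0xB5; 0xDD ⊕ 0xB5 = 0x68.
P[4]: S = E(K, 0xB5) = 0x4F; 0xCF ⊕ 0x4F = 0x80.
P[5]: S = E(K, 0x4F) = 0xD9; 0x0F ⊕ 0xD9 = 0xD6.
P[6]: S = E(K, 0xD9) = 0x6B; 0x40 ⊕ 0x6B = 0x2B.
Blocks that differ from the original plaintext: P[3].

P[1] = 0x41, P[2] = 0x91, P[3] = 0x68, P[4] = 0x80, P[5] = 0xD6, P[6] = 0x2B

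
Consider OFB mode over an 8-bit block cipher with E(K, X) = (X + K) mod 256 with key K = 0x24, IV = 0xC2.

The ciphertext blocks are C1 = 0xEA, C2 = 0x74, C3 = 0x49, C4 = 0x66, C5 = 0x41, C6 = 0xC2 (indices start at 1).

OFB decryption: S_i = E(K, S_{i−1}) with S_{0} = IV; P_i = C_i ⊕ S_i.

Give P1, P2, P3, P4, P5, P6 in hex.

P1: S = E(K, 0xC2) = 0xE6; 0xEA ⊕ 0xE6 = 0x0C.
P2: S = E(K, 0xE6) = 0x0A; 0x74 ⊕ 0x0A = 0x7E.
P3: S = E(K, 0x0A) = 0x2E; 0x49 ⊕ 0x2E = 0x67.
P4: S = E(K, 0x2E) = 0x52; 0x66 ⊕ 0x52 = 0x34.
P5: S = E(K, 0x52) = 0x76; 0x41 ⊕ 0x76 = 0x37.
P6: S = E(K, 0x76) = 0x9A; 0xC2 ⊕ 0x9A = 0x58.

P1 = 0x0C, P2 = 0x7E, P3 = 0x67, P4 = 0x34, P5 = 0x37, P6 = 0x58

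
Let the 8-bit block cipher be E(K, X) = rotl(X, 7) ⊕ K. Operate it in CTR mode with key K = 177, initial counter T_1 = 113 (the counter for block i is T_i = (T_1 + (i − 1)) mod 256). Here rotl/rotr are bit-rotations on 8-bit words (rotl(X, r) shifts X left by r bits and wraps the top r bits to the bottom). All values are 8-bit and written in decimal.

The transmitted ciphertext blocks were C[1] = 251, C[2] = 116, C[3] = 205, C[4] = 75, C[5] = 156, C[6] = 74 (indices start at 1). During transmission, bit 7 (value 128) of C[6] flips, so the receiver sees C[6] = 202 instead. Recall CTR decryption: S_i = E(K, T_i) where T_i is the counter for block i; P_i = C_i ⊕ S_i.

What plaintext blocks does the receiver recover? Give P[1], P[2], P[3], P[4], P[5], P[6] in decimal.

Only C[6] changed, to 202. In CTR, a change in C_i flips the same bit in P_i only; the keystream is unaffected. Decrypting the received ciphertext:
P[1]: T = 113, S = E(K, T) = 9; 251 ⊕ 9 = 242.
P[2]: T = 114, S = E(K, T) = 136; 116 ⊕ 136 = 252.
P[3]: T = 115, S = E(K, T) = 8; 205 ⊕ 8 = 197.
P[4]: T = 116, S = E(K, T) = 139; 75 ⊕ 139 = 192.
P[5]: T = 117, S = E(K, T) = 11; 156 ⊕ 11 = 151.
P[6]: T = 118, S = E(K, T) = 138; 202 ⊕ 138 = 64.
Blocks that differ from the original plaintext: P[6].

P[1] = 242, P[2] = 252, P[3] = 197, P[4] = 192, P[5] = 151, P[6] = 64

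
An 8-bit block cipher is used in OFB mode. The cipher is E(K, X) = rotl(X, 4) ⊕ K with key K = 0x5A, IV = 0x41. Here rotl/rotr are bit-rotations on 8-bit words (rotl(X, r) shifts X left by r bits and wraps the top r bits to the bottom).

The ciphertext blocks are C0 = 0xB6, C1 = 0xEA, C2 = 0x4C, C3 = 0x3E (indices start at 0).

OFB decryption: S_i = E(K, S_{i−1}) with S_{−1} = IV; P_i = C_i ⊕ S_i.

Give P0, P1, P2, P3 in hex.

P0: S = E(K, 0x41) = 0x4E; 0xB6 ⊕ 0x4E = 0xF8.
P1: S = E(K, 0x4E) = 0xBE; 0xEA ⊕ 0xBE = 0x54.
P2: S = E(K, 0xBE) = 0xB1; 0x4C ⊕ 0xB1 = 0xFD.
P3: S = E(K, 0xB1) = 0x41; 0x3E ⊕ 0x41 = 0x7F.

P0 = 0xF8, P1 = 0x54, P2 = 0xFD, P3 = 0x7F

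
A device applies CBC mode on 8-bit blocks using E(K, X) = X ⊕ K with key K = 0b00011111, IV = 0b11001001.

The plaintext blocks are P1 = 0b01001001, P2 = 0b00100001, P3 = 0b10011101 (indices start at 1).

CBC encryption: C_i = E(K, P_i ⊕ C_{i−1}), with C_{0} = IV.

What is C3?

C1: P1 ⊕ 0b11001001 = 0b10000000; E(K, 0b10000000) = 0b10011111.
C2: P2 ⊕ 0b10011111 = 0b10111110; E(K, 0b10111110) = 0b10100001.
C3: P3 ⊕ 0b10100001 = 0b00111100; E(K, 0b00111100) = 0b00100011.

C3 = 0b00100011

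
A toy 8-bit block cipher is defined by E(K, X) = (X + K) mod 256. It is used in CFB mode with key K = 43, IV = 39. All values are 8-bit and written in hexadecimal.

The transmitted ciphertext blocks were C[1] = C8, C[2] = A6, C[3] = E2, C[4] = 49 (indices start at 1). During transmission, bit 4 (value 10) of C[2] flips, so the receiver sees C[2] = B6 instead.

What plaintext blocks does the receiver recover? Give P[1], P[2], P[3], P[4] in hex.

CFB decryption: P_i = C_i ⊕ E(K, C_{i−1}), with C_{0} = IV.
Only C[2] changed, to B6. In CFB, a change in C_i flips the same bit in P_i and garbles P_{i+1}. Decrypting the received ciphertext:
P[1]: E(K, 39) = 7C; C8 ⊕ 7C = B4.
P[2]: E(K, C8) = 0B; B6 ⊕ 0B = BD.
P[3]: E(K, B6) = F9; E2 ⊕ F9 = 1B.
P[4]: E(K, E2) = 25; 49 ⊕ 25 = 6C.
Blocks that differ from the original plaintext: P[2], P[3].

P[1] = B4, P[2] = BD, P[3] = 1B, P[4] = 6C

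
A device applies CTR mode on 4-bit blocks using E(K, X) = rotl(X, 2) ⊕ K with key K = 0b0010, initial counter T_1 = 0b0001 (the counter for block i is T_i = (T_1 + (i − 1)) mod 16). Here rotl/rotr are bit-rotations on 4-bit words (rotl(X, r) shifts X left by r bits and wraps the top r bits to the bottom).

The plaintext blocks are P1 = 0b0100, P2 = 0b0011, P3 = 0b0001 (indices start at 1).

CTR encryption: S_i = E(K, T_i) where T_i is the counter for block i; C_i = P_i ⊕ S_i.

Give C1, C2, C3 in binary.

C1 = 0b0010, C2 = 0b1001, C3 = 0b1111

C1: T = 0b0001, S = E(K, T) = 0b0110; 0b0100 ⊕ 0b0110 = 0b0010.
C2: T = 0b0010, S = E(K, T) = 0b1010; 0b0011 ⊕ 0b1010 = 0b1001.
C3: T = 0b0011, S = E(K, T) = 0b1110; 0b0001 ⊕ 0b1110 = 0b1111.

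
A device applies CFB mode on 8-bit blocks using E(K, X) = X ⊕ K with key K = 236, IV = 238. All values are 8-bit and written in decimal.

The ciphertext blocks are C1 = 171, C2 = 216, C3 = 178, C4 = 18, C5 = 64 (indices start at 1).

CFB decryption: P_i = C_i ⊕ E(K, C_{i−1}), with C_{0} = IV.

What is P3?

P3 = 134

P3: E(K, 216) = 52; 178 ⊕ 52 = 134.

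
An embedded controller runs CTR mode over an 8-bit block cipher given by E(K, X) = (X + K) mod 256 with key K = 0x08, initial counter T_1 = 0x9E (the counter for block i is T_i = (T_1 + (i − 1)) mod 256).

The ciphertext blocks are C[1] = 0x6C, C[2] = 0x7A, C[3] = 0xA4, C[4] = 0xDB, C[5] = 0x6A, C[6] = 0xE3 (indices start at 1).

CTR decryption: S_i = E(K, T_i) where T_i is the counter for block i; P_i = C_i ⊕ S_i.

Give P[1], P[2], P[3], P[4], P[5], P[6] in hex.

P[1]: T = 0x9E, S = E(K, T) = 0xA6; 0x6C ⊕ 0xA6 = 0xCA.
P[2]: T = 0x9F, S = E(K, T) = 0xA7; 0x7A ⊕ 0xA7 = 0xDD.
P[3]: T = 0xA0, S = E(K, T) = 0xA8; 0xA4 ⊕ 0xA8 = 0x0C.
P[4]: T = 0xA1, S = E(K, T) = 0xA9; 0xDB ⊕ 0xA9 = 0x72.
P[5]: T = 0xA2, S = E(K, T) = 0xAA; 0x6A ⊕ 0xAA = 0xC0.
P[6]: T = 0xA3, S = E(K, T) = 0xAB; 0xE3 ⊕ 0xAB = 0x48.

P[1] = 0xCA, P[2] = 0xDD, P[3] = 0x0C, P[4] = 0x72, P[5] = 0xC0, P[6] = 0x48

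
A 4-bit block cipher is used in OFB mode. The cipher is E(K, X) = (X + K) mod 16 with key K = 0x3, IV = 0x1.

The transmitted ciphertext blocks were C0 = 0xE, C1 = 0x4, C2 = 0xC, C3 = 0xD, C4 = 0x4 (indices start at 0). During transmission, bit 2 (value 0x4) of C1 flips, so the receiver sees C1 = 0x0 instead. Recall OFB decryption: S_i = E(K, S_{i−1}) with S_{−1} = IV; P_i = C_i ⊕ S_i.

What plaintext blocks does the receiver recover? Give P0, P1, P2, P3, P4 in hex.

Only C1 changed, to 0x0. In OFB, a change in C_i flips the same bit in P_i only; the keystream is unaffected. Decrypting the received ciphertext:
P0: S = E(K, 0x1) = 0x4; 0xE ⊕ 0x4 = 0xA.
P1: S = E(K, 0x4) = 0x7; 0x0 ⊕ 0x7 = 0x7.
P2: S = E(K, 0x7) = 0xA; 0xC ⊕ 0xA = 0x6.
P3: S = E(K, 0xA) = 0xD; 0xD ⊕ 0xD = 0x0.
P4: S = E(K, 0xD) = 0x0; 0x4 ⊕ 0x0 = 0x4.
Blocks that differ from the original plaintext: P1.

P0 = 0xA, P1 = 0x7, P2 = 0x6, P3 = 0x0, P4 = 0x4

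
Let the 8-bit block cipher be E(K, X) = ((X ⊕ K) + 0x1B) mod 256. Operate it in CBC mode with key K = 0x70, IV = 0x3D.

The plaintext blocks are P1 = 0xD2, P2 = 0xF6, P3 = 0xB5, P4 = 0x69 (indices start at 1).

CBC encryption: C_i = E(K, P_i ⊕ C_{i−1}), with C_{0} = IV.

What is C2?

C1: P1 ⊕ 0x3D = 0xEF; E(K, 0xEF) = 0xBA.
C2: P2 ⊕ 0xBA = 0x4C; E(K, 0x4C) = 0x57.

C2 = 0x57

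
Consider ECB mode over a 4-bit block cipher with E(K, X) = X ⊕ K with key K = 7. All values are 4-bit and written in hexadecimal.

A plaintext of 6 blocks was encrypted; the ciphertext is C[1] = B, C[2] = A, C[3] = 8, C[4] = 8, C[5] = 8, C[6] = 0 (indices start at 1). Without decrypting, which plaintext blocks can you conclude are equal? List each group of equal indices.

ECB encrypts each block independently with the same key, so equal ciphertext blocks imply equal plaintext blocks.
C[3] = C[4] = C[5] = 8, so P[3] = P[4] = P[5].

P[3] = P[4] = P[5]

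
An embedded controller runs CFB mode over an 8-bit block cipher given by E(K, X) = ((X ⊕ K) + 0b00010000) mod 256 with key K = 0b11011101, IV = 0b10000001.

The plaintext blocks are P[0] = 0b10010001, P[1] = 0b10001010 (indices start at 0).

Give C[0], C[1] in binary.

C[0] = 0b11111101, C[1] = 0b10111010

CFB encryption: C_i = P_i ⊕ E(K, C_{i−1}), with C_{−1} = IV.
C[0]: E(K, 0b10000001) = 0b01101100; 0b10010001 ⊕ 0b01101100 = 0b11111101.
C[1]: E(K, 0b11111101) = 0b00110000; 0b10001010 ⊕ 0b00110000 = 0b10111010.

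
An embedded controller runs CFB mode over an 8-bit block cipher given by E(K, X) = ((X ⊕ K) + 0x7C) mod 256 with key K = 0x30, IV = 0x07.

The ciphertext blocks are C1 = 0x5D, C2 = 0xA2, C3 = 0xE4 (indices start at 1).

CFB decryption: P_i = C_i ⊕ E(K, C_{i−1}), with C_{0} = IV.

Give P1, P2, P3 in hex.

P1 = 0xEE, P2 = 0x4B, P3 = 0xEA

P1: E(K, 0x07) = 0xB3; 0x5D ⊕ 0xB3 = 0xEE.
P2: E(K, 0x5D) = 0xE9; 0xA2 ⊕ 0xE9 = 0x4B.
P3: E(K, 0xA2) = 0x0E; 0xE4 ⊕ 0x0E = 0xEA.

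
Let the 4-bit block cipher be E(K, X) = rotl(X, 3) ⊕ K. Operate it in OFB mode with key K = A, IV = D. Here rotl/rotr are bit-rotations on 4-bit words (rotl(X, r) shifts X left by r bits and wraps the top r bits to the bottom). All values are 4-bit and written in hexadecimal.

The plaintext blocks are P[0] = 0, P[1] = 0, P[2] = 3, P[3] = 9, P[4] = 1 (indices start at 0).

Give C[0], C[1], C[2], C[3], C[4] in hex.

OFB encryption: S_i = E(K, S_{i−1}) with S_{−1} = IV; C_i = P_i ⊕ S_i.
C[0]: S = E(K, D) = 4; 0 ⊕ 4 = 4.
C[1]: S = E(K, 4) = 8; 0 ⊕ 8 = 8.
C[2]: S = E(K, 8) = E; 3 ⊕ E = D.
C[3]: S = E(K, E) = D; 9 ⊕ D = 4.
C[4]: S = E(K, D) = 4; 1 ⊕ 4 = 5.

C[0] = 4, C[1] = 8, C[2] = D, C[3] = 4, C[4] = 5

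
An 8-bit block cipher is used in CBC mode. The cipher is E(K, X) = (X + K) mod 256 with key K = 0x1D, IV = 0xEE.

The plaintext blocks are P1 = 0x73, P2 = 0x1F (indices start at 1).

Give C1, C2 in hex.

C1 = 0xBA, C2 = 0xC2

CBC encryption: C_i = E(K, P_i ⊕ C_{i−1}), with C_{0} = IV.
C1: P1 ⊕ 0xEE = 0x9D; E(K, 0x9D) = 0xBA.
C2: P2 ⊕ 0xBA = 0xA5; E(K, 0xA5) = 0xC2.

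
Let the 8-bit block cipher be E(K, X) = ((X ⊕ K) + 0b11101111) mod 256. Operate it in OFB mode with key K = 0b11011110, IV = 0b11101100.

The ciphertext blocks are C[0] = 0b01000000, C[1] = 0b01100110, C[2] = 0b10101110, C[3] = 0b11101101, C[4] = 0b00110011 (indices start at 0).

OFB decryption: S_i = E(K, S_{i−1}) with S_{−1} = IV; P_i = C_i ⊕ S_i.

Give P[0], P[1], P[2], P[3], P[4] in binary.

P[0] = 0b01100001, P[1] = 0b10001000, P[2] = 0b10110001, P[3] = 0b01011101, P[4] = 0b01101110

P[0]: S = E(K, 0b11101100) = 0b00100001; 0b01000000 ⊕ 0b00100001 = 0b01100001.
P[1]: S = E(K, 0b00100001) = 0b11101110; 0b01100110 ⊕ 0b11101110 = 0b10001000.
P[2]: S = E(K, 0b11101110) = 0b00011111; 0b10101110 ⊕ 0b00011111 = 0b10110001.
P[3]: S = E(K, 0b00011111) = 0b10110000; 0b11101101 ⊕ 0b10110000 = 0b01011101.
P[4]: S = E(K, 0b10110000) = 0b01011101; 0b00110011 ⊕ 0b01011101 = 0b01101110.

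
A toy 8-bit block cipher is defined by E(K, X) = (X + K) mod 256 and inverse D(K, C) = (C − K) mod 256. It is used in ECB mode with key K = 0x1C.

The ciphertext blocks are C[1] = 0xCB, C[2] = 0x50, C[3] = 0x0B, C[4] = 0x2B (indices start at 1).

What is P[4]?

ECB decryption: P_i = D(K, C_i).
P[4]: D(K, 0x2B) = 0x0F.

P[4] = 0x0F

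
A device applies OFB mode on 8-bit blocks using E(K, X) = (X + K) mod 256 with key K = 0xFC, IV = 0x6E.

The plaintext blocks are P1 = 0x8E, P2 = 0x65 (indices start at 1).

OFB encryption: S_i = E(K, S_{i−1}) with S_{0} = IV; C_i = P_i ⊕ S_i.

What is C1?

C1 = 0xE4

C1: S = E(K, 0x6E) = 0x6A; 0x8E ⊕ 0x6A = 0xE4.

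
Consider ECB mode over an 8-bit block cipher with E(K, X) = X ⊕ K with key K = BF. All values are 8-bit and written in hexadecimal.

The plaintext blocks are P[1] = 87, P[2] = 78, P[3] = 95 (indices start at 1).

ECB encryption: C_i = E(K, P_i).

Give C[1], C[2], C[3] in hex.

C[1] = 38, C[2] = C7, C[3] = 2A

C[1]: E(K, 87) = 38.
C[2]: E(K, 78) = C7.
C[3]: E(K, 95) = 2A.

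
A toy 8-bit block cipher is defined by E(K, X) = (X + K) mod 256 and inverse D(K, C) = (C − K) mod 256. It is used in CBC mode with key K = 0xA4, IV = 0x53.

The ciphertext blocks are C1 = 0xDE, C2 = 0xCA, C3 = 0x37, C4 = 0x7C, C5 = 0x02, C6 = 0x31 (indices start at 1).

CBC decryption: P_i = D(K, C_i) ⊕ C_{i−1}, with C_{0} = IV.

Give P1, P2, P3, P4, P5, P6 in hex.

P1 = 0x69, P2 = 0xF8, P3 = 0x59, P4 = 0xEF, P5 = 0x22, P6 = 0x8F

P1: D(K, 0xDE) = 0x3A; 0x3A ⊕ 0x53 = 0x69.
P2: D(K, 0xCA) = 0x26; 0x26 ⊕ 0xDE = 0xF8.
P3: D(K, 0x37) = 0x93; 0x93 ⊕ 0xCA = 0x59.
P4: D(K, 0x7C) = 0xD8; 0xD8 ⊕ 0x37 = 0xEF.
P5: D(K, 0x02) = 0x5E; 0x5E ⊕ 0x7C = 0x22.
P6: D(K, 0x31) = 0x8D; 0x8D ⊕ 0x02 = 0x8F.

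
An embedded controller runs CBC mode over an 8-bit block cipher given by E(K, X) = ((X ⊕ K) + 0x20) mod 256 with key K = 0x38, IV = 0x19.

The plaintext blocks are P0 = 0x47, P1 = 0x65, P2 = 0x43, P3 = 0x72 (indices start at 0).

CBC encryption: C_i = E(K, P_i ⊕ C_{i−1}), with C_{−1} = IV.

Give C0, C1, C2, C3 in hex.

C0 = 0x86, C1 = 0xFB, C2 = 0xA0, C3 = 0x0A

C0: P0 ⊕ 0x19 = 0x5E; E(K, 0x5E) = 0x86.
C1: P1 ⊕ 0x86 = 0xE3; E(K, 0xE3) = 0xFB.
C2: P2 ⊕ 0xFB = 0xB8; E(K, 0xB8) = 0xA0.
C3: P3 ⊕ 0xA0 = 0xD2; E(K, 0xD2) = 0x0A.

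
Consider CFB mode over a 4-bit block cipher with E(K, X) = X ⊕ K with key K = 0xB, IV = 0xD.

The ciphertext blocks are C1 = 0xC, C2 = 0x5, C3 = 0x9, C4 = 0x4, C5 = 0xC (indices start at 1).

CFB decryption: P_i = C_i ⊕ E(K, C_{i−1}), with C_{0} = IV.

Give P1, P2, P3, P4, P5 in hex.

P1: E(K, 0xD) = 0x6; 0xC ⊕ 0x6 = 0xA.
P2: E(K, 0xC) = 0x7; 0x5 ⊕ 0x7 = 0x2.
P3: E(K, 0x5) = 0xE; 0x9 ⊕ 0xE = 0x7.
P4: E(K, 0x9) = 0x2; 0x4 ⊕ 0x2 = 0x6.
P5: E(K, 0x4) = 0xF; 0xC ⊕ 0xF = 0x3.

P1 = 0xA, P2 = 0x2, P3 = 0x7, P4 = 0x6, P5 = 0x3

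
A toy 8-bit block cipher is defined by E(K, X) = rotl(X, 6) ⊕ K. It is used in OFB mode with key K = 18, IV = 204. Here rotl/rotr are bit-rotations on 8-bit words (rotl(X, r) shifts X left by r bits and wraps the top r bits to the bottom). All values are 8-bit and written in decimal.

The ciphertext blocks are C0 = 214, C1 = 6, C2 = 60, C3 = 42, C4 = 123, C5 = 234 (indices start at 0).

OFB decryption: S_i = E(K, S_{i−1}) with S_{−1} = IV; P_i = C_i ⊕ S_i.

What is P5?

P5 = 79

P0: S = E(K, 204) = 33; 214 ⊕ 33 = 247.
P1: S = E(K, 33) = 90; 6 ⊕ 90 = 92.
P2: S = E(K, 90) = 132; 60 ⊕ 132 = 184.
P3: S = E(K, 132) = 51; 42 ⊕ 51 = 25.
P4: S = E(K, 51) = 222; 123 ⊕ 222 = 165.
P5: S = E(K, 222) = 165; 234 ⊕ 165 = 79.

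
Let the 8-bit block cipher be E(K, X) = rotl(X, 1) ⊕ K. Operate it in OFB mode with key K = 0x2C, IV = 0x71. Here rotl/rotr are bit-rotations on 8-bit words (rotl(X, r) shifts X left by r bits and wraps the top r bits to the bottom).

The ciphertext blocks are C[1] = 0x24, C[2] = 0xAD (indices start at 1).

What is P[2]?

OFB decryption: S_i = E(K, S_{i−1}) with S_{0} = IV; P_i = C_i ⊕ S_i.
P[1]: S = E(K, 0x71) = 0xCE; 0x24 ⊕ 0xCE = 0xEA.
P[2]: S = E(K, 0xCE) = 0xB1; 0xAD ⊕ 0xB1 = 0x1C.

P[2] = 0x1C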